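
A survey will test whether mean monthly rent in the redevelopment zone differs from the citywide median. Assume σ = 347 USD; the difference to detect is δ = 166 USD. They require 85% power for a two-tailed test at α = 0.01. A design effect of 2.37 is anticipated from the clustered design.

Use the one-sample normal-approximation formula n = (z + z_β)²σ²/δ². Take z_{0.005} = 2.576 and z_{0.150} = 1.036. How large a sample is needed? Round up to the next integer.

n = (z_{α/2} + z_β)² · σ² / δ²
  = (2.576 + 1.036)² · 347² / 166²
  = 13.0465 · 120409 / 27556
  = 57.01
Design effect: 2.37 × 57.01 = 135.11.
Round up → n = 136.

n = 136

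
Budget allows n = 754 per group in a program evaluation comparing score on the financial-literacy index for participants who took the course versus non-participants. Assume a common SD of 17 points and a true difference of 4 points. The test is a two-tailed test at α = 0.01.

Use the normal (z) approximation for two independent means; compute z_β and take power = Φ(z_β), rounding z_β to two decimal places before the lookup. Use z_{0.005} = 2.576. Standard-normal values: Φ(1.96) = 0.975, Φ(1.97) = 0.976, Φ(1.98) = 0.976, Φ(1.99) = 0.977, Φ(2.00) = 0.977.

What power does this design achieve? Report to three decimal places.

z_β = δ·√(n/(σ₁²+σ₂²)) − z_{α/2}
    = 4 · √(754/578) − 2.576
    = 4 · 1.14215 − 2.576
    = 4.5686 − 2.576 = 1.9926 → 1.99
Power = Φ(1.99) = 0.977.

Power ≈ 0.977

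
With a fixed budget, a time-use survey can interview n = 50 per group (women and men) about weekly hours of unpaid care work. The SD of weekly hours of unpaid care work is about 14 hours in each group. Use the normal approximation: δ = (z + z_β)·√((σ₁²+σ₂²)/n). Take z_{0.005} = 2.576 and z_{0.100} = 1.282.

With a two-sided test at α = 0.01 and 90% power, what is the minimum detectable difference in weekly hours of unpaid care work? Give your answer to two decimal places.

Minimum detectable difference ≈ 10.80 hours

δ = (z_{α/2} + z_β) · √((σ₁²+σ₂²)/n)
  = (2.576 + 1.282) · √(392/50)
  = 3.858 · √7.84
  = 3.858 · 2.8000
  = 10.8024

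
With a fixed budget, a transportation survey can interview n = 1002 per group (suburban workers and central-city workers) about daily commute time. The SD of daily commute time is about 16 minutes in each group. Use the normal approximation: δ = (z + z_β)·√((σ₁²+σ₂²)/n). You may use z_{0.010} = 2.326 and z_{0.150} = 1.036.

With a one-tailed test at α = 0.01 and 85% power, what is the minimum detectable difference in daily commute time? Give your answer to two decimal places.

Minimum detectable difference ≈ 2.40 minutes

δ = (z_α + z_β) · √((σ₁²+σ₂²)/n)
  = (2.326 + 1.036) · √(512/1002)
  = 3.362 · √0.51098
  = 3.362 · 0.7148
  = 2.4032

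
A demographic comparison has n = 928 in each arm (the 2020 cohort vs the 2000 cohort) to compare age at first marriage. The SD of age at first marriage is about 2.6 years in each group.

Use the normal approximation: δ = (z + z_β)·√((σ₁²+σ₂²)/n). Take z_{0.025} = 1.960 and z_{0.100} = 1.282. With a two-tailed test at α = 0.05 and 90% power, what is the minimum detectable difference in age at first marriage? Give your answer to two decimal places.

δ = (z_{α/2} + z_β) · √((σ₁²+σ₂²)/n)
  = (1.960 + 1.282) · √(13.52/928)
  = 3.242 · √0.01457
  = 3.242 · 0.1207
  = 0.3913

Minimum detectable difference ≈ 0.39 years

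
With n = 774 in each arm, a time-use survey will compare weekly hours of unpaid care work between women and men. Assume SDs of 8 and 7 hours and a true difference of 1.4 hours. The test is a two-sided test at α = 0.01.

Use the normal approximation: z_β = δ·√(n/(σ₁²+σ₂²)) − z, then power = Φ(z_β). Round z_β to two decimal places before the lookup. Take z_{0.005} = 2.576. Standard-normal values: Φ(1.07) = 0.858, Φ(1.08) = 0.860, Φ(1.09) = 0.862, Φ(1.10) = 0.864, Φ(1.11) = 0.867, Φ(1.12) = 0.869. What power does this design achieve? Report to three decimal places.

Power ≈ 0.862

z_β = δ·√(n/(σ₁²+σ₂²)) − z_{α/2}
    = 1.4 · √(774/113) − 2.576
    = 1.4 · 2.61717 − 2.576
    = 3.6640 − 2.576 = 1.0880 → 1.09
Power = Φ(1.09) = 0.862.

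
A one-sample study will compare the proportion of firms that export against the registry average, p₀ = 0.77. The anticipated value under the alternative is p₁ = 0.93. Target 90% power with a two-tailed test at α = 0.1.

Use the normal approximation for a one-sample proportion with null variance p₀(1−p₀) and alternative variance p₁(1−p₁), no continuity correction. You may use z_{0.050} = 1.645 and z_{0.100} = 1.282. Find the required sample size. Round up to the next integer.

n = 41

n = [z_{α/2}·√(p₀q₀) + z_β·√(p₁q₁)]² / (p₁ − p₀)²
  = [1.645·√(0.77·0.23) + 1.282·√(0.93·0.07)]² / (0.16)²
  = [1.645·0.4208 + 1.282·0.2551]² / 0.0256
  = [1.0194]² / 0.0256
  = 40.59
Round up → n = 41.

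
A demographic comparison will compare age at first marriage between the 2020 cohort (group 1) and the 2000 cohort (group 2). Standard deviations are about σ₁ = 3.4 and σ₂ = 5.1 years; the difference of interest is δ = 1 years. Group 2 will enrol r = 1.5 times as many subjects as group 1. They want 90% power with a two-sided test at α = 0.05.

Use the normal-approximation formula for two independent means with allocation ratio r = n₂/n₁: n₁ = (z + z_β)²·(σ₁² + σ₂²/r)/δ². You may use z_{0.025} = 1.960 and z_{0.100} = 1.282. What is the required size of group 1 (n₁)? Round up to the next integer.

n₁ = (z_{α/2} + z_β)² · (σ₁² + σ₂²/r) / δ²
   = (1.960 + 1.282)² · (3.4² + 5.1²/1.5) / 1²
   = 10.5106 · (11.56 + 17.34) / 1
   = 10.5106 · 28.9 / 1
   = 303.76
Round up → n₁ = 304; n₂ = r·n₁ = 1.5 × 304 = 456.

n₁ = 304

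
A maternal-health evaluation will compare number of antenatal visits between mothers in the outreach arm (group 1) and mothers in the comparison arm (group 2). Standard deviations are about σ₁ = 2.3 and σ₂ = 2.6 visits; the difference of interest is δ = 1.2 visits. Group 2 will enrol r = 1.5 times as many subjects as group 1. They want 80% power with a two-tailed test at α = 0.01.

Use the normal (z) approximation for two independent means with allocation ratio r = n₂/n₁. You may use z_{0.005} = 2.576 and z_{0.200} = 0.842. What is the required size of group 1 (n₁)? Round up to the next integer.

n₁ = (z_{α/2} + z_β)² · (σ₁² + σ₂²/r) / δ²
   = (2.576 + 0.842)² · (2.3² + 2.6²/1.5) / 1.2²
   = 11.6827 · (5.29 + 4.5067) / 1.44
   = 11.6827 · 9.7967 / 1.44
   = 79.48
Round up → n₁ = 80; n₂ = r·n₁ = 1.5 × 80 = 120.

n₁ = 80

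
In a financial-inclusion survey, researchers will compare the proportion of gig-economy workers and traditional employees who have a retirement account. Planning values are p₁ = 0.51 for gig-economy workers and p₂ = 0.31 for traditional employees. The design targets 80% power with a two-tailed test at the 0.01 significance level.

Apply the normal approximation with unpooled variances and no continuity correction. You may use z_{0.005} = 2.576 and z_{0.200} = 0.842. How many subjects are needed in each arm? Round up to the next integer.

n = (z_{α/2} + z_β)² · [p₁(1−p₁) + p₂(1−p₂)] / (p₁ − p₂)²
  = (2.576 + 0.842)² · (0.51·0.49 + 0.31·0.69) / (0.20)²
  = (3.418)² · (0.2499 + 0.2139) / 0.0400
  = 11.6827 · 0.4638 / 0.0400
  = 135.46
Round up → n = 136 per group.

n = 136 per group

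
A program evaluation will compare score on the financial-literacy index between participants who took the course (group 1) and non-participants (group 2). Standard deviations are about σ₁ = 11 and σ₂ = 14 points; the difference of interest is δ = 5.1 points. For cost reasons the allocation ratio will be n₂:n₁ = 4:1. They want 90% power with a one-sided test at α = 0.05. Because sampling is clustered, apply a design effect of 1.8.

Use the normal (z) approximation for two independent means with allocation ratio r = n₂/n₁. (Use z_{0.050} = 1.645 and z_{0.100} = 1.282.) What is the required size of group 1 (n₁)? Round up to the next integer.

n₁ = (z_α + z_β)² · (σ₁² + σ₂²/r) / δ²
   = (1.645 + 1.282)² · (11² + 14²/4) / 5.1²
   = 8.5673 · (121 + 49) / 26.01
   = 8.5673 · 170 / 26.01
   = 56.00
Design effect: 1.8 × 56.00 = 100.79.
Round up → n₁ = 101; n₂ = r·n₁ = 4 × 101 = 404.

n₁ = 101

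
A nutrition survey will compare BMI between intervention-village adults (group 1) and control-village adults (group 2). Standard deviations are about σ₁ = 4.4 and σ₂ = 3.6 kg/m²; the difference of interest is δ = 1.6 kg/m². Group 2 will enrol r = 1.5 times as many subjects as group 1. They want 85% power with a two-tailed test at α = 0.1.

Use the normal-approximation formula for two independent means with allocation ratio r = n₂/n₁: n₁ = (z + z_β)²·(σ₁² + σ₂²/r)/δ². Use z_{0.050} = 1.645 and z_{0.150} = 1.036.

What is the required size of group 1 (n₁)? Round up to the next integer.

n₁ = (z_{α/2} + z_β)² · (σ₁² + σ₂²/r) / δ²
   = (1.645 + 1.036)² · (4.4² + 3.6²/1.5) / 1.6²
   = 7.1878 · (19.36 + 8.64) / 2.56
   = 7.1878 · 28 / 2.56
   = 78.62
Round up → n₁ = 79; n₂ = r·n₁ = 1.5 × 79 = 119.

n₁ = 79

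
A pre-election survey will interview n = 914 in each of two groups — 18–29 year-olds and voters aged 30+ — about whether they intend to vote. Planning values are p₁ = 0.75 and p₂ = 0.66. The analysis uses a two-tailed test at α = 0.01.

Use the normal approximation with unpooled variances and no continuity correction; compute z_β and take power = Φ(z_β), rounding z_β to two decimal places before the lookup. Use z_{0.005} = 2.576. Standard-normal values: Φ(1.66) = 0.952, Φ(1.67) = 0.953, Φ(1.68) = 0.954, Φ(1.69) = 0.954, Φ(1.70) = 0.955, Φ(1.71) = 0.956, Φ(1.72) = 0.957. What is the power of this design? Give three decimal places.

z_β = |p₁−p₂|·√(n/[p₁q₁+p₂q₂]) − z_{α/2}
    = 0.09 · √(914/0.4119) − 2.576
    = 0.09 · 47.1061 − 2.576
    = 4.2395 − 2.576 = 1.6635 → 1.66
Power = Φ(1.66) = 0.952.

Power ≈ 0.952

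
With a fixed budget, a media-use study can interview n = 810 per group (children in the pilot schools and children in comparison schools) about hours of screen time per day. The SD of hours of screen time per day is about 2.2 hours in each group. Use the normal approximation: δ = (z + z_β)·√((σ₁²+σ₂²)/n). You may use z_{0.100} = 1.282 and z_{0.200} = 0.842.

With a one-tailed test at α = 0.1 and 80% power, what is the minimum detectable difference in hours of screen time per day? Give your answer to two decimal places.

Minimum detectable difference ≈ 0.23 hours

δ = (z_α + z_β) · √((σ₁²+σ₂²)/n)
  = (1.282 + 0.842) · √(9.68/810)
  = 2.124 · √0.01195
  = 2.124 · 0.1093
  = 0.2322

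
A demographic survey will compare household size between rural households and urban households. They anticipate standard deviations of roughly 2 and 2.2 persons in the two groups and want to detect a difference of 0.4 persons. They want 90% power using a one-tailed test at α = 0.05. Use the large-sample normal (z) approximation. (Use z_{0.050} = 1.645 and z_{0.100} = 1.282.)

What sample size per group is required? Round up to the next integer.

n = (z_α + z_β)² · (σ₁² + σ₂²) / δ²
  = (1.645 + 1.282)² · (2² + 2.2² = 8.84) / 0.4²
  = 8.5673 · 8.84 / 0.16
  = 473.34
Round up → n = 474 per group.

n = 474 per group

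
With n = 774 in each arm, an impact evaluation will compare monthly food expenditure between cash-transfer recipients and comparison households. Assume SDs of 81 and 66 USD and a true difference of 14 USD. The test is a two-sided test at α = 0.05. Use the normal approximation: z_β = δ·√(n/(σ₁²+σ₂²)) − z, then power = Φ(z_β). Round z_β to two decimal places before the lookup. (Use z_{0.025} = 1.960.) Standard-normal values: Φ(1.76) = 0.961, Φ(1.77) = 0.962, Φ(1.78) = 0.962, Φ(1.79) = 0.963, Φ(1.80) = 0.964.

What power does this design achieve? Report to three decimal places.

Power ≈ 0.962

z_β = δ·√(n/(σ₁²+σ₂²)) − z_{α/2}
    = 14 · √(774/10917) − 1.960
    = 14 · 0.26627 − 1.960
    = 3.7278 − 1.960 = 1.7678 → 1.77
Power = Φ(1.77) = 0.962.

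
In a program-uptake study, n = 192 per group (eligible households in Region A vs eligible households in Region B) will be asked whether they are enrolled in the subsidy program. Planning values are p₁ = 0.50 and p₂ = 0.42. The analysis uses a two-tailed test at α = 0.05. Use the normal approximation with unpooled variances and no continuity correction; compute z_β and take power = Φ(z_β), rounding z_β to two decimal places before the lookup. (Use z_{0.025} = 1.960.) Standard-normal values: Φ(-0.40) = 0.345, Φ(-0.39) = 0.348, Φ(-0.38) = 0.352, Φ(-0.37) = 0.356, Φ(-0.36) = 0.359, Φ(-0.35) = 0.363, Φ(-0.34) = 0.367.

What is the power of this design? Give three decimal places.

z_β = |p₁−p₂|·√(n/[p₁q₁+p₂q₂]) − z_{α/2}
    = 0.08 · √(192/0.4936) − 1.960
    = 0.08 · 19.7225 − 1.960
    = 1.5778 − 1.960 = -0.3822 → -0.38
Power = Φ(-0.38) = 0.352.

Power ≈ 0.352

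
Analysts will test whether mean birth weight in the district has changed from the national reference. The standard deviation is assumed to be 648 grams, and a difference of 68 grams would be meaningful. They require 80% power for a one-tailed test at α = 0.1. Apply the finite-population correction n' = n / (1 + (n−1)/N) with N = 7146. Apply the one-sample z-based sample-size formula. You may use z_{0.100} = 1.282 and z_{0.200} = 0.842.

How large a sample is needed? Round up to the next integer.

n = (z_α + z_β)² · σ² / δ²
  = (1.282 + 0.842)² · 648² / 68²
  = 4.5114 · 419904 / 4624
  = 409.68
Finite-population correction (N = 7146): 409.68 / (1 + (409.68 − 1)/7146) = 387.51.
Round up → n = 388.

n = 388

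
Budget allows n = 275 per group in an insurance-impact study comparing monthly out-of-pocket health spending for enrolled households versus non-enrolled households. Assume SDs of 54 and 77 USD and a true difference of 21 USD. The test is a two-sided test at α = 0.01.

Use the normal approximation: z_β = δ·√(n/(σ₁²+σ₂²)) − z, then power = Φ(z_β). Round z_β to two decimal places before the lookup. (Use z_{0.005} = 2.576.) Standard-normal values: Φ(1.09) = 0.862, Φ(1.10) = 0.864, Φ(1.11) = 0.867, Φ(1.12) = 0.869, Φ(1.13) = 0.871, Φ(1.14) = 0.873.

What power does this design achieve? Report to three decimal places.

Power ≈ 0.871

z_β = δ·√(n/(σ₁²+σ₂²)) − z_{α/2}
    = 21 · √(275/8845) − 2.576
    = 21 · 0.17633 − 2.576
    = 3.7029 − 2.576 = 1.1269 → 1.13
Power = Φ(1.13) = 0.871.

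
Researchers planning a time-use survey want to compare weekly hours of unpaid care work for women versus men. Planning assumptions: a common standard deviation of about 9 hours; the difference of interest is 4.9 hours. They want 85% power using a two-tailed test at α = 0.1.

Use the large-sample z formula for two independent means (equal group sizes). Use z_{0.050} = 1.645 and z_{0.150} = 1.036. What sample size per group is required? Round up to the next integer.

n = (z_{α/2} + z_β)² · (σ₁² + σ₂²) / δ²
  = (1.645 + 1.036)² · (2·9² = 162) / 4.9²
  = 7.1878 · 162 / 24.01
  = 48.50
Round up → n = 49 per group.

n = 49 per group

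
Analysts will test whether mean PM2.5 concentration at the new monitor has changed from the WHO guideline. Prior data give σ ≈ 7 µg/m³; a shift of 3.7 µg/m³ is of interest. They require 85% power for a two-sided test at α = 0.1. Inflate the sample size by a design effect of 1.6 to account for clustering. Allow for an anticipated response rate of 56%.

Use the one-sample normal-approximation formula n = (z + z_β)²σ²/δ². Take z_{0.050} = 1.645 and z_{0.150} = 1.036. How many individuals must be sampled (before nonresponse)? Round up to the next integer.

n = 74

n = (z_{α/2} + z_β)² · σ² / δ²
  = (1.645 + 1.036)² · 7² / 3.7²
  = 7.1878 · 49 / 13.69
  = 25.73
Design effect: 1.6 × 25.73 = 41.16.
Adjust for 56% response: 41.16 / 0.56 = 73.51.
Round up → n = 74.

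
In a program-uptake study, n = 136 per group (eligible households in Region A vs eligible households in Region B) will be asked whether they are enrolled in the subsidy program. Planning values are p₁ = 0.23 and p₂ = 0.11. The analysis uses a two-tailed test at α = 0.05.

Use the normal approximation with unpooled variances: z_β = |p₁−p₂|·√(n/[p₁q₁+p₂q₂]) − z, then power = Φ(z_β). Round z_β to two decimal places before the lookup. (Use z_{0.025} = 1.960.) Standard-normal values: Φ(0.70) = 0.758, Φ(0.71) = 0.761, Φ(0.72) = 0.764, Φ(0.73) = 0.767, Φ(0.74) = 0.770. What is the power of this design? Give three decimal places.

z_β = |p₁−p₂|·√(n/[p₁q₁+p₂q₂]) − z_{α/2}
    = 0.12 · √(136/0.2750) − 1.960
    = 0.12 · 22.2384 − 1.960
    = 2.6686 − 1.960 = 0.7086 → 0.71
Power = Φ(0.71) = 0.761.

Power ≈ 0.761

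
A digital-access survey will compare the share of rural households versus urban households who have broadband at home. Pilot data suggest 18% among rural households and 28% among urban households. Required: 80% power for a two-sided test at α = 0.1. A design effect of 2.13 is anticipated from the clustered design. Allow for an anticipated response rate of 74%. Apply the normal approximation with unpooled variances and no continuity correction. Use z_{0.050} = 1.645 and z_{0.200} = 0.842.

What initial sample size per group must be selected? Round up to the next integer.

n = (z_{α/2} + z_β)² · [p₁(1−p₁) + p₂(1−p₂)] / (p₁ − p₂)²
  = (1.645 + 0.842)² · (0.18·0.82 + 0.28·0.72) / (-0.10)²
  = (2.487)² · (0.1476 + 0.2016) / 0.0100
  = 6.1852 · 0.3492 / 0.0100
  = 215.99
Design effect: 2.13 × 215.99 = 460.05.
Adjust for 74% response: 460.05 / 0.74 = 621.69.
Round up → n = 622 per group.

n = 622 per group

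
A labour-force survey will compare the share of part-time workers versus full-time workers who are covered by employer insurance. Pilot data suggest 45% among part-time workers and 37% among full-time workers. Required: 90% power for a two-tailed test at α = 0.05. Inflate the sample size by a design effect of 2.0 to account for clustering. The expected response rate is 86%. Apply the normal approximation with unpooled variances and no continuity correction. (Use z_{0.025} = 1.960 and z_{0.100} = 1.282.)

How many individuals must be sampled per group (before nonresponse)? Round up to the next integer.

n = 1836 per group

n = (z_{α/2} + z_β)² · [p₁(1−p₁) + p₂(1−p₂)] / (p₁ − p₂)²
  = (1.960 + 1.282)² · (0.45·0.55 + 0.37·0.63) / (0.08)²
  = (3.242)² · (0.2475 + 0.2331) / 0.0064
  = 10.5106 · 0.4806 / 0.0064
  = 789.28
Design effect: 2.0 × 789.28 = 1578.56.
Adjust for 86% response: 1578.56 / 0.86 = 1835.53.
Round up → n = 1836 per group.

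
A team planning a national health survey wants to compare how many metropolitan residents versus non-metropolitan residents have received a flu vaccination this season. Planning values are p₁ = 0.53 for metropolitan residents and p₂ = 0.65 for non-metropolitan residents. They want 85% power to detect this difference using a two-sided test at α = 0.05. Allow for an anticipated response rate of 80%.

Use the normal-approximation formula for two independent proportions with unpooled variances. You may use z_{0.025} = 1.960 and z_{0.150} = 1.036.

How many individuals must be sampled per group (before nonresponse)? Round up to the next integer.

n = 372 per group

n = (z_{α/2} + z_β)² · [p₁(1−p₁) + p₂(1−p₂)] / (p₁ − p₂)²
  = (1.960 + 1.036)² · (0.53·0.47 + 0.65·0.35) / (-0.12)²
  = (2.996)² · (0.2491 + 0.2275) / 0.0144
  = 8.9760 · 0.4766 / 0.0144
  = 297.08
Adjust for 80% response: 297.08 / 0.80 = 371.35.
Round up → n = 372 per group.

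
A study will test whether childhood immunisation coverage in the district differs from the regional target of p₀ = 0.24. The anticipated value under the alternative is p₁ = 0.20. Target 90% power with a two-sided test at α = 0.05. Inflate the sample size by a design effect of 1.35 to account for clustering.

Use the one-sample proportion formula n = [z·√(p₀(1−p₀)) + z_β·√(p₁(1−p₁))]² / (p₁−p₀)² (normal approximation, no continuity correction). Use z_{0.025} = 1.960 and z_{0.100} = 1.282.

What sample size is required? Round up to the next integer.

n = [z_{α/2}·√(p₀q₀) + z_β·√(p₁q₁)]² / (p₁ − p₀)²
  = [1.960·√(0.24·0.76) + 1.282·√(0.20·0.80)]² / (-0.04)²
  = [1.960·0.4271 + 1.282·0.4000]² / 0.0016
  = [1.3499]² / 0.0016
  = 1138.86
Design effect: 1.35 × 1138.86 = 1537.47.
Round up → n = 1538.

n = 1538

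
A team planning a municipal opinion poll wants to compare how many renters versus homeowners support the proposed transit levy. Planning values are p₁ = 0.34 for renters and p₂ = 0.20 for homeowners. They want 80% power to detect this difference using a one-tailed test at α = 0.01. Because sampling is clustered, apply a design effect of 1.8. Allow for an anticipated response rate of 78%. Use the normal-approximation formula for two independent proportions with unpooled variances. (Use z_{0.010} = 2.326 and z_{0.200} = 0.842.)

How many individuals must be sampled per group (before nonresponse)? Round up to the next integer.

n = (z_α + z_β)² · [p₁(1−p₁) + p₂(1−p₂)] / (p₁ − p₂)²
  = (2.326 + 0.842)² · (0.34·0.66 + 0.20·0.80) / (0.14)²
  = (3.168)² · (0.2244 + 0.1600) / 0.0196
  = 10.0362 · 0.3844 / 0.0196
  = 196.83
Design effect: 1.8 × 196.83 = 354.30.
Adjust for 78% response: 354.30 / 0.78 = 454.23.
Round up → n = 455 per group.

n = 455 per group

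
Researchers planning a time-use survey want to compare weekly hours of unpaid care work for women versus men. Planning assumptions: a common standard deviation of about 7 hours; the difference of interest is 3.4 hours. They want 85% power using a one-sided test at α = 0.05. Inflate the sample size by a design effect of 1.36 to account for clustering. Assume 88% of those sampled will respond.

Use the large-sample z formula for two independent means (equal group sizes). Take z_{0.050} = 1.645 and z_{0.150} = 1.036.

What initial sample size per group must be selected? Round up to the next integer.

n = (z_α + z_β)² · (σ₁² + σ₂²) / δ²
  = (1.645 + 1.036)² · (2·7² = 98) / 3.4²
  = 7.1878 · 98 / 11.56
  = 60.93
Design effect: 1.36 × 60.93 = 82.87.
Adjust for 88% response: 82.87 / 0.88 = 94.17.
Round up → n = 95 per group.

n = 95 per group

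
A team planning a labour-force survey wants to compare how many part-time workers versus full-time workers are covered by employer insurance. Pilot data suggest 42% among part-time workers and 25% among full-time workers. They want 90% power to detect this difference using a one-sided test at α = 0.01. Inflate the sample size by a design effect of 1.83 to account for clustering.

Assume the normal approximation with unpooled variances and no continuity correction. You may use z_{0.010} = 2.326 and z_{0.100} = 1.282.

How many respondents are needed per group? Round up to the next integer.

n = 356 per group

n = (z_α + z_β)² · [p₁(1−p₁) + p₂(1−p₂)] / (p₁ − p₂)²
  = (2.326 + 1.282)² · (0.42·0.58 + 0.25·0.75) / (0.17)²
  = (3.608)² · (0.2436 + 0.1875) / 0.0289
  = 13.0177 · 0.4311 / 0.0289
  = 194.18
Design effect: 1.83 × 194.18 = 355.36.
Round up → n = 356 per group.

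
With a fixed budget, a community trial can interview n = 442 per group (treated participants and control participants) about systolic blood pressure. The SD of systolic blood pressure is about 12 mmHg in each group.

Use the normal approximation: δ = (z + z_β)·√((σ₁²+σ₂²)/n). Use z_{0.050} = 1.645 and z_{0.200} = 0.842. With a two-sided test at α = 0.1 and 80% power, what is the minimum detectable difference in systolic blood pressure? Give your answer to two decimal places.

Minimum detectable difference ≈ 2.01 mmHg

δ = (z_{α/2} + z_β) · √((σ₁²+σ₂²)/n)
  = (1.645 + 0.842) · √(288/442)
  = 2.487 · √0.65158
  = 2.487 · 0.8072
  = 2.0075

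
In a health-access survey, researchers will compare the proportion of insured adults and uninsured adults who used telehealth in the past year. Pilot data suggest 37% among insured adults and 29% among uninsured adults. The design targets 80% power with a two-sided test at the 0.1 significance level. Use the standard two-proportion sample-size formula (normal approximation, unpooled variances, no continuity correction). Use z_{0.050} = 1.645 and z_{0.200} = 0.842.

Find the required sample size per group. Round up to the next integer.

n = 425 per group

n = (z_{α/2} + z_β)² · [p₁(1−p₁) + p₂(1−p₂)] / (p₁ − p₂)²
  = (1.645 + 0.842)² · (0.37·0.63 + 0.29·0.71) / (0.08)²
  = (2.487)² · (0.2331 + 0.2059) / 0.0064
  = 6.1852 · 0.4390 / 0.0064
  = 424.26
Round up → n = 425 per group.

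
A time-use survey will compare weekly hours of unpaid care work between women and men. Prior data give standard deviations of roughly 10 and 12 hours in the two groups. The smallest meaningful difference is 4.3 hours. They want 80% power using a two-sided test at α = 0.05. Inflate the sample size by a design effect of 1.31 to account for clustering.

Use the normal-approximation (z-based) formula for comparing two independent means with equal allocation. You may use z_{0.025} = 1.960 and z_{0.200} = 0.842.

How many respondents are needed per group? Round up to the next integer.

n = 136 per group

n = (z_{α/2} + z_β)² · (σ₁² + σ₂²) / δ²
  = (1.960 + 0.842)² · (10² + 12² = 244) / 4.3²
  = 7.8512 · 244 / 18.49
  = 103.61
Design effect: 1.31 × 103.61 = 135.73.
Round up → n = 136 per group.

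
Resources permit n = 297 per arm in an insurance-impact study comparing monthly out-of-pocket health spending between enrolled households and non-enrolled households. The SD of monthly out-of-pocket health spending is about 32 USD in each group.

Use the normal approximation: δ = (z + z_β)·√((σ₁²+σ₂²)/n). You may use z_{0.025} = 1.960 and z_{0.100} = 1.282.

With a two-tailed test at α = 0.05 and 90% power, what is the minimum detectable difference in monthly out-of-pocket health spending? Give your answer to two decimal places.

δ = (z_{α/2} + z_β) · √((σ₁²+σ₂²)/n)
  = (1.960 + 1.282) · √(2048/297)
  = 3.242 · √6.8956
  = 3.242 · 2.6260
  = 8.5133

Minimum detectable difference ≈ 8.51 USD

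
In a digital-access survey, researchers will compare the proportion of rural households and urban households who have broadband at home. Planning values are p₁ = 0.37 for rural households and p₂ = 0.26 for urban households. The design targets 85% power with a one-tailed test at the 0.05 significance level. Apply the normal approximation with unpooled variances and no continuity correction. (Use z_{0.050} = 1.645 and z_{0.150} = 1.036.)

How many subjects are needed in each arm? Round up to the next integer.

n = (z_α + z_β)² · [p₁(1−p₁) + p₂(1−p₂)] / (p₁ − p₂)²
  = (1.645 + 1.036)² · (0.37·0.63 + 0.26·0.74) / (0.11)²
  = (2.681)² · (0.2331 + 0.1924) / 0.0121
  = 7.1878 · 0.4255 / 0.0121
  = 252.76
Round up → n = 253 per group.

n = 253 per group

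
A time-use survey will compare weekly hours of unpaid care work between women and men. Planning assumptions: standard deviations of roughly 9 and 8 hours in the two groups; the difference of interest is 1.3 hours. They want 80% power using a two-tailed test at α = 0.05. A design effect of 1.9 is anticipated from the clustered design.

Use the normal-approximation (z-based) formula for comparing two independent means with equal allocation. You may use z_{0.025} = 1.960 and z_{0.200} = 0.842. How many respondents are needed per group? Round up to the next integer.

n = 1280 per group

n = (z_{α/2} + z_β)² · (σ₁² + σ₂²) / δ²
  = (1.960 + 0.842)² · (9² + 8² = 145) / 1.3²
  = 7.8512 · 145 / 1.69
  = 673.62
Design effect: 1.9 × 673.62 = 1279.89.
Round up → n = 1280 per group.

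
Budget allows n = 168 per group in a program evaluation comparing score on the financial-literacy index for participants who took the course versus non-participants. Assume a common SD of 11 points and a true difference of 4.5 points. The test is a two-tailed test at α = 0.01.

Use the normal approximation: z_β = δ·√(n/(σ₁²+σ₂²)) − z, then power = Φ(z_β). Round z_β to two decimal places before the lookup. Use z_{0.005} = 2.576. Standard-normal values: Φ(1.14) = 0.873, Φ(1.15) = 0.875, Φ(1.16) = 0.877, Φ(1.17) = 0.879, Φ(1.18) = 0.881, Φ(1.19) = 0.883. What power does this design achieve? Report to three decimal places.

Power ≈ 0.879

z_β = δ·√(n/(σ₁²+σ₂²)) − z_{α/2}
    = 4.5 · √(168/242) − 2.576
    = 4.5 · 0.83320 − 2.576
    = 3.7494 − 2.576 = 1.1734 → 1.17
Power = Φ(1.17) = 0.879.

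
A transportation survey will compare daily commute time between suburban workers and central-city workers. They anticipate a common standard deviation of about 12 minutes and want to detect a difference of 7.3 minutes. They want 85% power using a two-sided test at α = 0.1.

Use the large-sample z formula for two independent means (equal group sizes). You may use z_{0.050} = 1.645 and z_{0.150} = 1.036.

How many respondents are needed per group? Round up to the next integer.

n = 39 per group

n = (z_{α/2} + z_β)² · (σ₁² + σ₂²) / δ²
  = (1.645 + 1.036)² · (2·12² = 288) / 7.3²
  = 7.1878 · 288 / 53.29
  = 38.85
Round up → n = 39 per group.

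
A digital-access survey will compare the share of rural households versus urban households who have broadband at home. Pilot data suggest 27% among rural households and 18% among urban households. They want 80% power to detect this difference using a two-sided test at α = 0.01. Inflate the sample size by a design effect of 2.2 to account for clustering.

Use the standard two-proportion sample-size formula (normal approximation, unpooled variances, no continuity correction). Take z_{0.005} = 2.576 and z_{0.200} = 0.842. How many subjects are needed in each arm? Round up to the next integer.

n = (z_{α/2} + z_β)² · [p₁(1−p₁) + p₂(1−p₂)] / (p₁ − p₂)²
  = (2.576 + 0.842)² · (0.27·0.73 + 0.18·0.82) / (0.09)²
  = (3.418)² · (0.1971 + 0.1476) / 0.0081
  = 11.6827 · 0.3447 / 0.0081
  = 497.16
Design effect: 2.2 × 497.16 = 1093.76.
Round up → n = 1094 per group.

n = 1094 per group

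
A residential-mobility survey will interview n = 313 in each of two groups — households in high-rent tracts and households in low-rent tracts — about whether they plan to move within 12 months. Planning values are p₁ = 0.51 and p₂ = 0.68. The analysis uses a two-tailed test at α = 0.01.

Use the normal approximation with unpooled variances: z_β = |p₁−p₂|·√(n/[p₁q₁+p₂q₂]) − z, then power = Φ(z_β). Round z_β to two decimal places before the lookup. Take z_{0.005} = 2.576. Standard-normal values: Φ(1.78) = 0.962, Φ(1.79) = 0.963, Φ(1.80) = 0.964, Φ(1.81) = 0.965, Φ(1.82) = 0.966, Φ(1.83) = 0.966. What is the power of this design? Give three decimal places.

Power ≈ 0.966

z_β = |p₁−p₂|·√(n/[p₁q₁+p₂q₂]) − z_{α/2}
    = 0.17 · √(313/0.4675) − 2.576
    = 0.17 · 25.8751 − 2.576
    = 4.3988 − 2.576 = 1.8228 → 1.82
Power = Φ(1.82) = 0.966.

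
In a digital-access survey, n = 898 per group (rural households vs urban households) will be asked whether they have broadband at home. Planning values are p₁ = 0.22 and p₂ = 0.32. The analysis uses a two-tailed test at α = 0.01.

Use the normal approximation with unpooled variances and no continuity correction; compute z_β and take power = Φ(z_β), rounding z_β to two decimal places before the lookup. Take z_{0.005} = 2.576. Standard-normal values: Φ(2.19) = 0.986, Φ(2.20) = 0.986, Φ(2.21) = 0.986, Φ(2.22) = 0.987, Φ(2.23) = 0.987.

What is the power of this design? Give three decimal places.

Power ≈ 0.987

z_β = |p₁−p₂|·√(n/[p₁q₁+p₂q₂]) − z_{α/2}
    = 0.10 · √(898/0.3892) − 2.576
    = 0.10 · 48.0343 − 2.576
    = 4.8034 − 2.576 = 2.2274 → 2.23
Power = Φ(2.23) = 0.987.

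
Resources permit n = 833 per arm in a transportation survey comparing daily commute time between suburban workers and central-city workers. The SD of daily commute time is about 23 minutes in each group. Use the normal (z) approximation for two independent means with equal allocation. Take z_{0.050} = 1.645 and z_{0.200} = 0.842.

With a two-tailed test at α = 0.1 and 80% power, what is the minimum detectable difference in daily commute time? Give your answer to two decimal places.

Minimum detectable difference ≈ 2.80 minutes

δ = (z_{α/2} + z_β) · √((σ₁²+σ₂²)/n)
  = (1.645 + 0.842) · √(1058/833)
  = 2.487 · √1.2701
  = 2.487 · 1.1270
  = 2.8028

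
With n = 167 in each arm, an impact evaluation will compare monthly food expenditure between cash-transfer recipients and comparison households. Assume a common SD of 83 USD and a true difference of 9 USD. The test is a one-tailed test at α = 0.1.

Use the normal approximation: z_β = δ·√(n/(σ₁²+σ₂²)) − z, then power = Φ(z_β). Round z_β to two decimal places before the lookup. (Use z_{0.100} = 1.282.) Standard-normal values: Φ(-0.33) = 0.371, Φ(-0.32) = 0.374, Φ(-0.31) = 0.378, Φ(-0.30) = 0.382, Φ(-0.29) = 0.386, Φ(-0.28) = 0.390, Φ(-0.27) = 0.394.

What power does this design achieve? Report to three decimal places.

z_β = δ·√(n/(σ₁²+σ₂²)) − z_α
    = 9 · √(167/13778) − 1.282
    = 9 · 0.11009 − 1.282
    = 0.9908 − 1.282 = -0.2912 → -0.29
Power = Φ(-0.29) = 0.386.

Power ≈ 0.386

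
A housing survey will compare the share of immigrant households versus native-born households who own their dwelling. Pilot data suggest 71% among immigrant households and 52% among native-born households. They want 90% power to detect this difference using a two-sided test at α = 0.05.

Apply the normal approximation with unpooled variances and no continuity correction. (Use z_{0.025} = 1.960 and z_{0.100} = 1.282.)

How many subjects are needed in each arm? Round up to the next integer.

n = 133 per group

n = (z_{α/2} + z_β)² · [p₁(1−p₁) + p₂(1−p₂)] / (p₁ − p₂)²
  = (1.960 + 1.282)² · (0.71·0.29 + 0.52·0.48) / (0.19)²
  = (3.242)² · (0.2059 + 0.2496) / 0.0361
  = 10.5106 · 0.4555 / 0.0361
  = 132.62
Round up → n = 133 per group.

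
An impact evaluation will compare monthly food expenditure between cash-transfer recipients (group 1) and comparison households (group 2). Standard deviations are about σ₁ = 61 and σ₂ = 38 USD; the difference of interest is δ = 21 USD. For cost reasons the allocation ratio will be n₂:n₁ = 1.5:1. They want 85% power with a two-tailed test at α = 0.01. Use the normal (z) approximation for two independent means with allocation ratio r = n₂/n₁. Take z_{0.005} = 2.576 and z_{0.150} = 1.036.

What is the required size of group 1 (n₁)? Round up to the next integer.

n₁ = (z_{α/2} + z_β)² · (σ₁² + σ₂²/r) / δ²
   = (2.576 + 1.036)² · (61² + 38²/1.5) / 21²
   = 13.0465 · (3721 + 962.6667) / 441
   = 13.0465 · 4683.7 / 441
   = 138.56
Round up → n₁ = 139; n₂ = r·n₁ = 1.5 × 139 = 209.

n₁ = 139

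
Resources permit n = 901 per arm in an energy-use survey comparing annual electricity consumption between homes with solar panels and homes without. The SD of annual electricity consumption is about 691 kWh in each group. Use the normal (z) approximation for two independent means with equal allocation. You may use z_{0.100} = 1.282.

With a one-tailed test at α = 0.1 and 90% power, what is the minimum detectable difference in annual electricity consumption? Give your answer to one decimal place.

Minimum detectable difference ≈ 83.5 kWh

δ = (z_α + z_β) · √((σ₁²+σ₂²)/n)
  = (1.282 + 1.282) · √(954962/901)
  = 2.564 · √1059.9
  = 2.564 · 32.5560
  = 83.4735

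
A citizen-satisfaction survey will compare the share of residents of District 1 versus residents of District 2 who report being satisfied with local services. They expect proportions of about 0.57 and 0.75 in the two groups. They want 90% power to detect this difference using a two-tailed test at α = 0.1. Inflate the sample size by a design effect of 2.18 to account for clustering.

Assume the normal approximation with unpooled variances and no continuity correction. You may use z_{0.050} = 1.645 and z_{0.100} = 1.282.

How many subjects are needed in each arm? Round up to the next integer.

n = (z_{α/2} + z_β)² · [p₁(1−p₁) + p₂(1−p₂)] / (p₁ − p₂)²
  = (1.645 + 1.282)² · (0.57·0.43 + 0.75·0.25) / (-0.18)²
  = (2.927)² · (0.2451 + 0.1875) / 0.0324
  = 8.5673 · 0.4326 / 0.0324
  = 114.39
Design effect: 2.18 × 114.39 = 249.37.
Round up → n = 250 per group.

n = 250 per group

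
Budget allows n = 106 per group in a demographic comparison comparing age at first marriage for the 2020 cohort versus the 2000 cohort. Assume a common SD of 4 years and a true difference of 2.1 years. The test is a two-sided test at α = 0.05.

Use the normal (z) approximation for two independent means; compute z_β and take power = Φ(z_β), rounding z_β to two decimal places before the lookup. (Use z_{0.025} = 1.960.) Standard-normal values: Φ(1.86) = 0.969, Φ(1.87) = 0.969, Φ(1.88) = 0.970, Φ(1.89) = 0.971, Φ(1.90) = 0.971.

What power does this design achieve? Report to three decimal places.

Power ≈ 0.969

z_β = δ·√(n/(σ₁²+σ₂²)) − z_{α/2}
    = 2.1 · √(106/32) − 1.960
    = 2.1 · 1.82003 − 1.960
    = 3.8221 − 1.960 = 1.8621 → 1.86
Power = Φ(1.86) = 0.969.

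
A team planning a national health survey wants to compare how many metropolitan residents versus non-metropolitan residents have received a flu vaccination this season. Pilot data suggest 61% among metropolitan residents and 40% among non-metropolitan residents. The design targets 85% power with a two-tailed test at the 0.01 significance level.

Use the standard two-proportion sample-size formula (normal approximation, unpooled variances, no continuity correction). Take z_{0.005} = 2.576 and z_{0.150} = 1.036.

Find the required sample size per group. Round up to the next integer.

n = (z_{α/2} + z_β)² · [p₁(1−p₁) + p₂(1−p₂)] / (p₁ − p₂)²
  = (2.576 + 1.036)² · (0.61·0.39 + 0.40·0.60) / (0.21)²
  = (3.612)² · (0.2379 + 0.2400) / 0.0441
  = 13.0465 · 0.4779 / 0.0441
  = 141.38
Round up → n = 142 per group.

n = 142 per group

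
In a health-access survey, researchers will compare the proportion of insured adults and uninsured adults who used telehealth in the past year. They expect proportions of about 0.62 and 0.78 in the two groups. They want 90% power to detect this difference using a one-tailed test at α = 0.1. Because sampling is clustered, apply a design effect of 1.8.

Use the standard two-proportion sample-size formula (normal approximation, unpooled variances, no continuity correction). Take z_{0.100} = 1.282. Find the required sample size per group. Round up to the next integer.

n = 189 per group

n = (z_α + z_β)² · [p₁(1−p₁) + p₂(1−p₂)] / (p₁ − p₂)²
  = (1.282 + 1.282)² · (0.62·0.38 + 0.78·0.22) / (-0.16)²
  = (2.564)² · (0.2356 + 0.1716) / 0.0256
  = 6.5741 · 0.4072 / 0.0256
  = 104.57
Design effect: 1.8 × 104.57 = 188.22.
Round up → n = 189 per group.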